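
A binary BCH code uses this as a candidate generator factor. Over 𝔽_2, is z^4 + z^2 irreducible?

No

Write P(z) = z^4 + z^2.
Check for roots in 𝔽_2: P(0) = 0 → root; P(1) = 0 → root.
P(0) = 0, so (z) divides P(z); P is reducible.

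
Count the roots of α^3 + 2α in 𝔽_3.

Write P(α) = α^3 + 2α.
Evaluate at each of the 3 elements of 𝔽_3:
P(0) = 0 → root; P(1) = 0 → root; P(2) = 0 → root.
Roots: {0, 1, 2}.

3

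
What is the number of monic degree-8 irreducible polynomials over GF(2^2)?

8160

By the necklace-counting formula, N_4(8) = (1/8) Σ_{d|8} μ(8/d)·4^d.
Divisors of 8: 1, 2, 4, 8; μ(8/d) for each: 0, 0, -1, 1.
Σ = − 4^4 + 4^8 = 65280.
N = 65280/8 = 8160.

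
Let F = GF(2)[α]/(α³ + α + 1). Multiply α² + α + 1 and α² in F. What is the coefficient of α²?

0

Multiply in GF(2)[α]: (α² + α + 1)·(α²) = α⁴ + α³ + α².
Reduce using α³ ≡ α + 1 (mod α³ + α + 1).
Reduced: 1.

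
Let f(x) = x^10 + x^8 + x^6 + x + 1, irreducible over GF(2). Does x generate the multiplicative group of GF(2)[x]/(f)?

|GF(2^10)^×| = 2^10 − 1 = 1023. Prime factorization: 1023 = 3·11·31.
f is primitive ⇔ x has order 1023 in GF(2)[x]/(f), i.e. x^(1023/q) ≠ 1 for each prime q | 1023.
x^(341) mod f = x^9 + x^7 + x^6 + x^5 + x^4 + x^3 + x.
x^(93) mod f = x^9 + x^7 + x^4 + x^3 + x^2.
x^(33) mod f = x^8 + x^7 + x^4 + x.
None equal 1, so x has full order 1023; f is primitive.

Yes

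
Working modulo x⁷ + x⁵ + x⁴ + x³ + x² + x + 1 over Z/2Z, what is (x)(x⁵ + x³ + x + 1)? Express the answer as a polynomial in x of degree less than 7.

x^6 + x^4 + x^2 + x

Multiply in Z/2Z[x]: (x)·(x⁵ + x³ + x + 1) = x⁶ + x⁴ + x² + x.
Reduced: x⁶ + x⁴ + x² + x.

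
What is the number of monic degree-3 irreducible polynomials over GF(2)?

Gauss's count: N_{2}(3) = (1/3) Σ_{d|3} μ(3/d)·2^d.
Divisors of 3: 1, 3; μ(3/d) for each: -1, 1.
Σ = − 2^1 + 2^3 = 6.
N = 6/3 = 2.

2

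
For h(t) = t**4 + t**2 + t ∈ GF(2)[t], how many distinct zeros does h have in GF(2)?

Evaluate at each of the 2 elements of GF(2):
h(0) = 0 → root; h(1) = 1.
Roots: {0}.

1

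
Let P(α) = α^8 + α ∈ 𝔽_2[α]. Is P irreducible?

Check for roots in 𝔽_2: P(0) = 0 → root; P(1) = 0 → root.
P(0) = 0, so (α) divides P(α); P is reducible.

No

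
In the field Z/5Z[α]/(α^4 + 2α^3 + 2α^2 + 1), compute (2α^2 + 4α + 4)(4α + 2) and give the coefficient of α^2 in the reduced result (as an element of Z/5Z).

0

Multiply in Z/5Z[α]: (2α^2 + 4α + 4)·(4α + 2) = 3α^3 + 4α + 3.
Reduced: 3α^3 + 4α + 3.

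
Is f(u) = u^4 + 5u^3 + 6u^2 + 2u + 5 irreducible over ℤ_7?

Yes

Check for roots in ℤ_7: f(0) = 5; f(1) = 5; f(2) = 5; f(3) = 1; f(4) = 6; f(5) = 1; f(6) = 5.
No roots, so no linear factors.
Degree-2 irreducible divisors: test the 21 monic irreducibles of degree 2 over GF(7).
None of them divide f (all give nonzero remainder).
No irreducible factor of degree ≤ 2 exists, so f is irreducible over GF(7).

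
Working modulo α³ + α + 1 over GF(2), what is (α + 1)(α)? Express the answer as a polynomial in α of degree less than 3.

Multiply in GF(2)[α]: (α + 1)·(α) = α² + α.
Reduced: α² + α.

α^2 + α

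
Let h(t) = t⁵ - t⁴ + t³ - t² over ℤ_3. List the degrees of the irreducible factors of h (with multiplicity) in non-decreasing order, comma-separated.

Roots in ℤ_3: h(0) = 0 → root; h(1) = 0 → root; h(2) = 2.
Linear factors from roots: (t), (t - 1).
Complete factorization: h(t) = (t - 1)·(t)^2·(t² + 1).
Factor degrees with multiplicity: 1 + 1 + 1 + 2 = 5.

1, 1, 1, 2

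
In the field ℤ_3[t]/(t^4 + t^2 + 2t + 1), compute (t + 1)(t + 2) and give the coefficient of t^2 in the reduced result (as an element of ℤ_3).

1

Multiply in ℤ_3[t]: (t + 1)·(t + 2) = t^2 + 2.
Reduced: t^2 + 2.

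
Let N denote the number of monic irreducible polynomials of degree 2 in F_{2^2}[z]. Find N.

By the necklace-counting formula, N_4(2) = (1/2) Σ_{d|2} μ(2/d)·4^d.
Divisors of 2: 1, 2; μ(2/d) for each: -1, 1.
Σ = − 4^1 + 4^2 = 12.
N = 12/2 = 6.

6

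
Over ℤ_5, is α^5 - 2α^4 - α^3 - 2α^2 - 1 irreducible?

No

Write m(α) = α^5 - 2α^4 - α^3 - 2α^2 - 1.
Check for roots in ℤ_5: m(0) = 4; m(1) = 0 → root; m(2) = 3; m(3) = 0 → root; m(4) = 0 → root.
m(1) = 0, so (α − 1) divides m(α); m is reducible.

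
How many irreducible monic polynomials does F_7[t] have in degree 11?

By the necklace-counting formula, N_7(11) = (1/11) Σ_{d|11} μ(11/d)·7^d.
Divisors of 11: 1, 11; μ(11/d) for each: -1, 1.
Σ = − 7^1 + 7^11 = 1977326736.
N = 1977326736/11 = 179756976.

179756976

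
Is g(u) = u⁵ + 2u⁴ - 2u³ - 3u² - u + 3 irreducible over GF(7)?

Check for roots in GF(7): g(0) = 3; g(1) = 0 → root; g(2) = 2; g(3) = 2; g(4) = 1; g(5) = 2; g(6) = 4.
g(1) = 0, so (u − 1) divides g(u); g is reducible.

No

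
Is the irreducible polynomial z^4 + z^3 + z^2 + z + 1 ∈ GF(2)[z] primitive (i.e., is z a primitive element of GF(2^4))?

Write f(z) = z^4 + z^3 + z^2 + z + 1.
|GF(2^4)^×| = 2^4 − 1 = 15. Prime factorization: 15 = 3·5.
f is primitive ⇔ z has order 15 in GF(2)[z]/(f), i.e. z^(15/q) ≠ 1 for each prime q | 15.
z^(5) mod f = 1
z^(3) mod f = z^3.
Since z^(5) = 1, the order of z divides 5 < 15; not primitive.

No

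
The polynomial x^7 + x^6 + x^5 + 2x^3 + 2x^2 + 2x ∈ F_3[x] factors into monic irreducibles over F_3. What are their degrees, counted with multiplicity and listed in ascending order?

Write h(x) = x^7 + x^6 + x^5 + 2x^3 + 2x^2 + 2x.
Roots in F_3: h(0) = 0 → root; h(1) = 0 → root; h(2) = 0 → root.
Linear factors from roots: (x), (x + 2), (x + 1).
Complete factorization: h(x) = (x)·(x + 1)·(x + 2)^3·(x^2 + 1).
Factor degrees with multiplicity: 1 + 1 + 1 + 1 + 1 + 2 = 7.

1, 1, 1, 1, 1, 2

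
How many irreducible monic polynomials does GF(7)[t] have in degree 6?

19544

Gauss's count: N_{7}(6) = (1/6) Σ_{d|6} μ(6/d)·7^d.
Divisors of 6: 1, 2, 3, 6; μ(6/d) for each: 1, -1, -1, 1.
Σ = 7^1 − 7^2 − 7^3 + 7^6 = 117264.
N = 117264/6 = 19544.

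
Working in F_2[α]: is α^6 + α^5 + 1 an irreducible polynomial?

Write f(α) = α^6 + α^5 + 1.
Check for roots in F_2: f(0) = 1; f(1) = 1.
No roots, so no linear factors.
Monic irreducibles of degree 2 over GF(2): α^2 + α + 1.
None of them divide f (all give nonzero remainder).
Monic irreducibles of degree 3 over GF(2): α^3 + α + 1, α^3 + α^2 + 1.
None of them divide f (all give nonzero remainder).
No irreducible factor of degree ≤ 3 exists, so f is irreducible over GF(2).

Yes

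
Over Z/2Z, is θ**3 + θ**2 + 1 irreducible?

Yes

Write g(θ) = θ**3 + θ**2 + 1.
Check for roots in Z/2Z: g(0) = 1; g(1) = 1.
No roots. A degree-3 polynomial over a field with no linear factor is irreducible.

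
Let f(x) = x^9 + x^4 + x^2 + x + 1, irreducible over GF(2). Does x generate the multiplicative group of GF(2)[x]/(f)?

|GF(2^9)^×| = 2^9 − 1 = 511. Prime factorization: 511 = 7·73.
f is primitive ⇔ x has order 511 in GF(2)[x]/(f), i.e. x^(511/q) ≠ 1 for each prime q | 511.
x^(73) mod f = 1
x^(7) mod f = x^7.
Since x^(73) = 1, the order of x divides 73 < 511; not primitive.

No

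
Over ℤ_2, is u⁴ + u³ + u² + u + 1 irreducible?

Yes

Write f(u) = u⁴ + u³ + u² + u + 1.
Check for roots in ℤ_2: f(0) = 1; f(1) = 1.
No roots, so no linear factors.
Monic irreducibles of degree 2 over GF(2): u² + u + 1.
None of them divide f (all give nonzero remainder).
No irreducible factor of degree ≤ 2 exists, so f is irreducible over GF(2).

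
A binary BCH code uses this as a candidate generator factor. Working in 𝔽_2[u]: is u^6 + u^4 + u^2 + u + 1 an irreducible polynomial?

Write f(u) = u^6 + u^4 + u^2 + u + 1.
Check for roots in 𝔽_2: f(0) = 1; f(1) = 1.
No roots, so no linear factors.
Monic irreducibles of degree 2 over GF(2): u^2 + u + 1.
None of them divide f (all give nonzero remainder).
Monic irreducibles of degree 3 over GF(2): u^3 + u + 1, u^3 + u^2 + 1.
None of them divide f (all give nonzero remainder).
No irreducible factor of degree ≤ 3 exists, so f is irreducible over GF(2).

Yes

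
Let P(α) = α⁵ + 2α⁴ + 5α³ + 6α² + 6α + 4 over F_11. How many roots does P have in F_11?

5

Evaluate at each of the 11 elements of F_11:
P(0) = 4; P(1) = 2; P(2) = 1; P(3) = 0 → root; P(4) = 0 → root; P(5) = 3; P(6) = 0 → root; P(7) = 3; P(8) = 0 → root; P(9) = 9; P(10) = 0 → root.
Roots: {3, 4, 6, 8, 10}.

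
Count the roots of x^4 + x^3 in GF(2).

2

Write g(x) = x^4 + x^3.
Evaluate at each of the 2 elements of GF(2):
g(0) = 0 → root; g(1) = 0 → root.
Roots: {0, 1}.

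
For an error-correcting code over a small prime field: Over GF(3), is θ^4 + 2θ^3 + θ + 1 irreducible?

Yes

Write m(θ) = θ^4 + 2θ^3 + θ + 1.
Check for roots in GF(3): m(0) = 1; m(1) = 2; m(2) = 2.
No roots, so no linear factors.
Monic irreducibles of degree 2 over GF(3): θ^2 + 1, θ^2 + θ + 2, θ^2 + 2θ + 2.
None of them divide m (all give nonzero remainder).
No irreducible factor of degree ≤ 2 exists, so m is irreducible over GF(3).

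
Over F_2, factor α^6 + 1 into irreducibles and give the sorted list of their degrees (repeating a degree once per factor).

1, 1, 2, 2

Write h(α) = α^6 + 1.
Roots in F_2: h(0) = 1; h(1) = 0 → root.
Linear factors from roots: (α + 1).
Complete factorization: h(α) = (α + 1)^2·(α^2 + α + 1)^2.
Factor degrees with multiplicity: 1 + 1 + 2 + 2 = 6.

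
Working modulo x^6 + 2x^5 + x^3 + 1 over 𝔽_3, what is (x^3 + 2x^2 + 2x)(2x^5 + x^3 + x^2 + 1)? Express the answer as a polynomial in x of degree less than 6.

x^4 + x^3 + 2x + 1

Multiply in 𝔽_3[x]: (x^3 + 2x^2 + 2x)·(2x^5 + x^3 + x^2 + 1) = 2x^8 + x^7 + 2x^6 + x^4 + 2x^2 + 2x.
Reduce using x^6 ≡ x^5 + 2x^3 + 2 (mod x^6 + 2x^5 + x^3 + 1).
Reduced: x^4 + x^3 + 2x + 1.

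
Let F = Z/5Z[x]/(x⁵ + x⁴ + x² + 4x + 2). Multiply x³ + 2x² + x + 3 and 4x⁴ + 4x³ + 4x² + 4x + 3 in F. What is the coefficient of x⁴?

Multiply in Z/5Z[x]: (x³ + 2x² + x + 3)·(4x⁴ + 4x³ + 4x² + 4x + 3) = 4x⁷ + 2x⁶ + x⁵ + 3x⁴ + 2x³ + 2x² + 4.
Reduce using x⁵ ≡ 4x⁴ + 4x² + x + 3 (mod x⁵ + x⁴ + x² + 4x + 2).
Reduced: x⁴ + 3x³ + 4x² + 2x + 3.

1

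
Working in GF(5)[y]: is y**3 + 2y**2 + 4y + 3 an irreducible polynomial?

No

Write g(y) = y**3 + 2y**2 + 4y + 3.
Check for roots in GF(5): g(0) = 3; g(1) = 0 → root; g(2) = 2; g(3) = 0 → root; g(4) = 0 → root.
g(1) = 0, so (y − 1) divides g(y); g is reducible.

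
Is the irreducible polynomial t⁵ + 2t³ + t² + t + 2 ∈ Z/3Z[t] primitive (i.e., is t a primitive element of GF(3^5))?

No

Write f(t) = t⁵ + 2t³ + t² + t + 2.
|GF(3^5)^×| = 3^5 − 1 = 242. Prime factorization: 242 = 2·11^2.
f is primitive ⇔ t has order 242 in GF(3)[t]/(f), i.e. t^(242/q) ≠ 1 for each prime q | 242.
t^(121) mod f = 1
t^(22) mod f = 2t³ + t².
Since t^(121) = 1, the order of t divides 121 < 242; not primitive.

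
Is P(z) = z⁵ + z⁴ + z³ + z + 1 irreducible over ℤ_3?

Yes

Check for roots in ℤ_3: P(0) = 1; P(1) = 2; P(2) = 2.
No roots, so no linear factors.
Monic irreducibles of degree 2 over GF(3): z² + 1, z² + z + 2, z² + 2z + 2.
None of them divide P (all give nonzero remainder).
No irreducible factor of degree ≤ 2 exists, so P is irreducible over GF(3).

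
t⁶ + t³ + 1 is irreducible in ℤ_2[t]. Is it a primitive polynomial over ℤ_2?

No

Write f(t) = t⁶ + t³ + 1.
|GF(2^6)^×| = 2^6 − 1 = 63. Prime factorization: 63 = 3^2·7.
f is primitive ⇔ t has order 63 in GF(2)[t]/(f), i.e. t^(63/q) ≠ 1 for each prime q | 63.
t^(21) mod f = t³.
t^(9) mod f = 1
Since t^(9) = 1, the order of t divides 9 < 63; not primitive.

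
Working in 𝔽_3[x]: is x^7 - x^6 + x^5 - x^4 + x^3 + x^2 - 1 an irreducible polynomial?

Yes

Write g(x) = x^7 - x^6 + x^5 - x^4 + x^3 + x^2 - 1.
Check for roots in 𝔽_3: g(0) = 2; g(1) = 1; g(2) = 1.
No roots, so no linear factors.
Monic irreducibles of degree 2 over GF(3): x^2 + 1, x^2 + x - 1, x^2 - x - 1.
None of them divide g (all give nonzero remainder).
Degree-3 irreducible divisors: test the 8 monic irreducibles of degree 3 over GF(3).
None of them divide g (all give nonzero remainder).
No irreducible factor of degree ≤ 3 exists, so g is irreducible over GF(3).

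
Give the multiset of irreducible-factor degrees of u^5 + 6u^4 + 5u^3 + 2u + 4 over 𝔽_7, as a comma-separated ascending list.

5

Write h(u) = u^5 + 6u^4 + 5u^3 + 2u + 4.
Complete factorization: h(u) = (u^5 + 6u^4 + 5u^3 + 2u + 4).
Factor degrees with multiplicity: 5 = 5.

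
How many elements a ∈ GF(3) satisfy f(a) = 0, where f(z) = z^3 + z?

1

Evaluate at each of the 3 elements of GF(3):
f(0) = 0 → root; f(1) = 2; f(2) = 1.
Roots: {0}.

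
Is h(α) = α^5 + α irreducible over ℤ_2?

Check for roots in ℤ_2: h(0) = 0 → root; h(1) = 0 → root.
h(0) = 0, so (α) divides h(α); h is reducible.

No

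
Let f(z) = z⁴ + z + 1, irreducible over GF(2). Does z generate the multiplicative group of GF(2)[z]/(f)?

|GF(2^4)^×| = 2^4 − 1 = 15. Prime factorization: 15 = 3·5.
f is primitive ⇔ z has order 15 in GF(2)[z]/(f), i.e. z^(15/q) ≠ 1 for each prime q | 15.
z^(5) mod f = z² + z.
z^(3) mod f = z³.
None equal 1, so z has full order 15; f is primitive.

Yes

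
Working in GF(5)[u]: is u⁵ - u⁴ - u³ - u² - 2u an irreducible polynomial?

No

Write m(u) = u⁵ - u⁴ - u³ - u² - 2u.
Check for roots in GF(5): m(0) = 0 → root; m(1) = 1; m(2) = 0 → root; m(3) = 0 → root; m(4) = 0 → root.
m(0) = 0, so (u) divides m(u); m is reducible.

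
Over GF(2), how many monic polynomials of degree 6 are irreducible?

Gauss's count: N_{2}(6) = (1/6) Σ_{d|6} μ(6/d)·2^d.
Divisors of 6: 1, 2, 3, 6; μ(6/d) for each: 1, -1, -1, 1.
Σ = 2^1 − 2^2 − 2^3 + 2^6 = 54.
N = 54/6 = 9.

9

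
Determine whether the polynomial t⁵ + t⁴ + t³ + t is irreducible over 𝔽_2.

No

Write f(t) = t⁵ + t⁴ + t³ + t.
Check for roots in 𝔽_2: f(0) = 0 → root; f(1) = 0 → root.
f(0) = 0, so (t) divides f(t); f is reducible.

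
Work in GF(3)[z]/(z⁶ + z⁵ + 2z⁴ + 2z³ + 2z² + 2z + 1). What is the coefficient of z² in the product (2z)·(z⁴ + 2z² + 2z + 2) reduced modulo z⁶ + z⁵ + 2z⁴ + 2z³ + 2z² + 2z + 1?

Multiply in GF(3)[z]: (2z)·(z⁴ + 2z² + 2z + 2) = 2z⁵ + z³ + z² + z.
Reduced: 2z⁵ + z³ + z² + z.

1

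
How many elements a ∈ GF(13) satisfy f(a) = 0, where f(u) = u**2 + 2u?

2

Evaluate at each of the 13 elements of GF(13):
f(0) = 0 → root; f(1) = 3; f(2) = 8; f(3) = 2; f(4) = 11; f(5) = 9; f(6) = 9; f(7) = 11; f(8) = 2; f(9) = 8; f(10) = 3; f(11) = 0 → root; f(12) = 12.
Roots: {0, 11}.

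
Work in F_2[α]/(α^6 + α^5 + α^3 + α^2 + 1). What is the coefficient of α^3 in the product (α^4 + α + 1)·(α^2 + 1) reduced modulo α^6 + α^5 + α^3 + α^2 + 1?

Multiply in F_2[α]: (α^4 + α + 1)·(α^2 + 1) = α^6 + α^4 + α^3 + α^2 + α + 1.
Reduce using α^6 ≡ α^5 + α^3 + α^2 + 1 (mod α^6 + α^5 + α^3 + α^2 + 1).
Reduced: α^5 + α^4 + α.

0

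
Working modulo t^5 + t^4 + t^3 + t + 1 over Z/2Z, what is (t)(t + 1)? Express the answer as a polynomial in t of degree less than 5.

t^2 + t

Multiply in Z/2Z[t]: (t)·(t + 1) = t^2 + t.
Reduced: t^2 + t.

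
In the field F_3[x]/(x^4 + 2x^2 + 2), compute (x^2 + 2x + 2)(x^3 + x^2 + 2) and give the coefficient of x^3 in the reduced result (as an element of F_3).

Multiply in F_3[x]: (x^2 + 2x + 2)·(x^3 + x^2 + 2) = x^5 + x^3 + x^2 + x + 1.
Reduce using x^4 ≡ x^2 + 1 (mod x^4 + 2x^2 + 2).
Reduced: 2x^3 + x^2 + 2x + 1.

2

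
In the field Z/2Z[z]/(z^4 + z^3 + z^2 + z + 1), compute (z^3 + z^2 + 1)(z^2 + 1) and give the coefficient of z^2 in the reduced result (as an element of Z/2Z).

1

Multiply in Z/2Z[z]: (z^3 + z^2 + 1)·(z^2 + 1) = z^5 + z^4 + z^3 + 1.
Reduce using z^4 ≡ z^3 + z^2 + z + 1 (mod z^4 + z^3 + z^2 + z + 1).
Reduced: z^2 + z + 1.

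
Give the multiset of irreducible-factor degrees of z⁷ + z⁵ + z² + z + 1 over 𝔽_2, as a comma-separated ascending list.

7

Write h(z) = z⁷ + z⁵ + z² + z + 1.
Roots in 𝔽_2: h(0) = 1; h(1) = 1.
Complete factorization: h(z) = (z⁷ + z⁵ + z² + z + 1).
Factor degrees with multiplicity: 7 = 7.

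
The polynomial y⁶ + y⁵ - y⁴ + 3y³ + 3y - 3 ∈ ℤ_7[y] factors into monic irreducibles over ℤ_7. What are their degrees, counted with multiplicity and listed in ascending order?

6

Write f(y) = y⁶ + y⁵ - y⁴ + 3y³ + 3y - 3.
Complete factorization: f(y) = (y⁶ + y⁵ - y⁴ + 3y³ + 3y - 3).
Factor degrees with multiplicity: 6 = 6.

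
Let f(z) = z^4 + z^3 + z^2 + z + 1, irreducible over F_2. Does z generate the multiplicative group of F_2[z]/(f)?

|GF(2^4)^×| = 2^4 − 1 = 15. Prime factorization: 15 = 3·5.
f is primitive ⇔ z has order 15 in GF(2)[z]/(f), i.e. z^(15/q) ≠ 1 for each prime q | 15.
z^(5) mod f = 1
z^(3) mod f = z^3.
Since z^(5) = 1, the order of z divides 5 < 15; not primitive.

No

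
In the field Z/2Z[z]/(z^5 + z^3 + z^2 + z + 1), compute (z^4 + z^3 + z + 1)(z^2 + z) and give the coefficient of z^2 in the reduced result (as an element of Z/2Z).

1

Multiply in Z/2Z[z]: (z^4 + z^3 + z + 1)·(z^2 + z) = z^6 + z^4 + z^3 + z.
Reduce using z^5 ≡ z^3 + z^2 + z + 1 (mod z^5 + z^3 + z^2 + z + 1).
Reduced: z^2.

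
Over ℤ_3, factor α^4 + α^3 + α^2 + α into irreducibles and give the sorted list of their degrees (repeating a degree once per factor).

Write f(α) = α^4 + α^3 + α^2 + α.
Roots in ℤ_3: f(0) = 0 → root; f(1) = 1; f(2) = 0 → root.
Linear factors from roots: (α), (α + 1).
Complete factorization: f(α) = (α)·(α + 1)·(α^2 + 1).
Factor degrees with multiplicity: 1 + 1 + 2 = 4.

1, 1, 2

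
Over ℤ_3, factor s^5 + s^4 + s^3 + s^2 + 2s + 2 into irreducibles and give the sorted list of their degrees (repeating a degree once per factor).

Write g(s) = s^5 + s^4 + s^3 + s^2 + 2s + 2.
Roots in ℤ_3: g(0) = 2; g(1) = 2; g(2) = 0 → root.
Linear factors from roots: (s + 1).
Complete factorization: g(s) = (s + 1)·(s^4 + s^2 + 2).
Factor degrees with multiplicity: 1 + 4 = 5.

1, 4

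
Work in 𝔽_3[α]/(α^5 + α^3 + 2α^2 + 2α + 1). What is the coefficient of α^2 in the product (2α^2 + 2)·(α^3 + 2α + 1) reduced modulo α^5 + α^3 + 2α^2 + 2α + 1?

Multiply in 𝔽_3[α]: (2α^2 + 2)·(α^3 + 2α + 1) = 2α^5 + 2α^2 + α + 2.
Reduce using α^5 ≡ 2α^3 + α^2 + α + 2 (mod α^5 + α^3 + 2α^2 + 2α + 1).
Reduced: α^3 + α^2.

1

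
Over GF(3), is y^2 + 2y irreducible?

No

Write g(y) = y^2 + 2y.
Check for roots in GF(3): g(0) = 0 → root; g(1) = 0 → root; g(2) = 2.
g(0) = 0, so (y) divides g(y); g is reducible.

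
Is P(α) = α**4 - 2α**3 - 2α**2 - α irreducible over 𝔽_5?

No

Check for roots in 𝔽_5: P(0) = 0 → root; P(1) = 1; P(2) = 0 → root; P(3) = 1; P(4) = 2.
P(0) = 0, so (α) divides P(α); P is reducible.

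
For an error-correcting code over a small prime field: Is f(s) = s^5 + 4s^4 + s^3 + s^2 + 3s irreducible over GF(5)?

No

Check for roots in GF(5): f(0) = 0 → root; f(1) = 0 → root; f(2) = 4; f(3) = 2; f(4) = 0 → root.
f(0) = 0, so (s) divides f(s); f is reducible.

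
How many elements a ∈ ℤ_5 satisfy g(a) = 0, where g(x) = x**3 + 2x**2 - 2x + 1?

1

Evaluate at each of the 5 elements of ℤ_5:
g(0) = 1; g(1) = 2; g(2) = 3; g(3) = 0 → root; g(4) = 4.
Roots: {3}.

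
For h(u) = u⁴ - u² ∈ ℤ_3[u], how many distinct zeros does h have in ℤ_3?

3

Evaluate at each of the 3 elements of ℤ_3:
h(0) = 0 → root; h(1) = 0 → root; h(2) = 0 → root.
Roots: {0, 1, 2}.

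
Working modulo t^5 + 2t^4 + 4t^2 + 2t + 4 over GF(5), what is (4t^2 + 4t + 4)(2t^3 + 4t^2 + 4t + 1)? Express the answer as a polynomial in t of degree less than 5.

3t^4 + 4t^2 + 4t + 2

Multiply in GF(5)[t]: (4t^2 + 4t + 4)·(2t^3 + 4t^2 + 4t + 1) = 3t^5 + 4t^4 + t^2 + 4.
Reduce using t^5 ≡ 3t^4 + t^2 + 3t + 1 (mod t^5 + 2t^4 + 4t^2 + 2t + 4).
Reduced: 3t^4 + 4t^2 + 4t + 2.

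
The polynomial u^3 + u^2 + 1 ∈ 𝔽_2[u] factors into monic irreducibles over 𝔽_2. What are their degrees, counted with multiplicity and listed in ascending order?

Write g(u) = u^3 + u^2 + 1.
Roots in 𝔽_2: g(0) = 1; g(1) = 1.
Complete factorization: g(u) = (u^3 + u^2 + 1).
Factor degrees with multiplicity: 3 = 3.

3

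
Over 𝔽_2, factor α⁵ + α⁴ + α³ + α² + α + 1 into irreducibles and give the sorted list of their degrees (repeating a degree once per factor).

1, 2, 2

Write g(α) = α⁵ + α⁴ + α³ + α² + α + 1.
Roots in 𝔽_2: g(0) = 1; g(1) = 0 → root.
Linear factors from roots: (α + 1).
Complete factorization: g(α) = (α + 1)·(α² + α + 1)^2.
Factor degrees with multiplicity: 1 + 2 + 2 = 5.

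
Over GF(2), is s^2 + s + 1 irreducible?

Write P(s) = s^2 + s + 1.
Check for roots in GF(2): P(0) = 1; P(1) = 1.
No roots. A degree-2 polynomial over a field with no linear factor is irreducible.

Yes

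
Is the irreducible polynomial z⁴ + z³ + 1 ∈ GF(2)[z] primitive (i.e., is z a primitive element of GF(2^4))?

Yes

Write f(z) = z⁴ + z³ + 1.
|GF(2^4)^×| = 2^4 − 1 = 15. Prime factorization: 15 = 3·5.
f is primitive ⇔ z has order 15 in GF(2)[z]/(f), i.e. z^(15/q) ≠ 1 for each prime q | 15.
z^(5) mod f = z³ + z + 1.
z^(3) mod f = z³.
None equal 1, so z has full order 15; f is primitive.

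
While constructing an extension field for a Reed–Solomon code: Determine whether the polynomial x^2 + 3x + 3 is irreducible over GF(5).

Write P(x) = x^2 + 3x + 3.
Check for roots in GF(5): P(0) = 3; P(1) = 2; P(2) = 3; P(3) = 1; P(4) = 1.
No roots. A degree-2 polynomial over a field with no linear factor is irreducible.

Yes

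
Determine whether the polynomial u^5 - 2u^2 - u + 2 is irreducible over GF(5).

No

Write g(u) = u^5 - 2u^2 - u + 2.
Check for roots in GF(5): g(0) = 2; g(1) = 0 → root; g(2) = 4; g(3) = 4; g(4) = 0 → root.
g(1) = 0, so (u − 1) divides g(u); g is reducible.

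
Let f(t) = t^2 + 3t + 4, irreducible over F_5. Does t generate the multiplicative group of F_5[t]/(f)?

No

|GF(5^2)^×| = 5^2 − 1 = 24. Prime factorization: 24 = 2^3·3.
f is primitive ⇔ t has order 24 in GF(5)[t]/(f), i.e. t^(24/q) ≠ 1 for each prime q | 24.
t^(12) mod f = 1
t^(8) mod f = 3t + 4.
Since t^(12) = 1, the order of t divides 12 < 24; not primitive.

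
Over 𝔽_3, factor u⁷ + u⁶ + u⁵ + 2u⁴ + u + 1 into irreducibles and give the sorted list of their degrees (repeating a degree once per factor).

Write g(u) = u⁷ + u⁶ + u⁵ + 2u⁴ + u + 1.
Roots in 𝔽_3: g(0) = 1; g(1) = 1; g(2) = 1.
Complete factorization: g(u) = (u² + 2u + 2)^2·(u³ + 2u + 1).
Factor degrees with multiplicity: 2 + 2 + 3 = 7.

2, 2, 3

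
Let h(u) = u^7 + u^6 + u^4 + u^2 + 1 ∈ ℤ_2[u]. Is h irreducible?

Check for roots in ℤ_2: h(0) = 1; h(1) = 1.
No roots, so no linear factors.
Monic irreducibles of degree 2 over GF(2): u^2 + u + 1.
None of them divide h (all give nonzero remainder).
Monic irreducibles of degree 3 over GF(2): u^3 + u + 1, u^3 + u^2 + 1.
None of them divide h (all give nonzero remainder).
No irreducible factor of degree ≤ 3 exists, so h is irreducible over GF(2).

Yes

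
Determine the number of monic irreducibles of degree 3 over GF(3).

By the necklace-counting formula, N_3(3) = (1/3) Σ_{d|3} μ(3/d)·3^d.
Divisors of 3: 1, 3; μ(3/d) for each: -1, 1.
Σ = − 3^1 + 3^3 = 24.
N = 24/3 = 8.

8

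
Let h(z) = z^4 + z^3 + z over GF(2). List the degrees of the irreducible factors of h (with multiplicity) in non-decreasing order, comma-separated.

1, 3

Roots in GF(2): h(0) = 0 → root; h(1) = 1.
Linear factors from roots: (z).
Complete factorization: h(z) = (z)·(z^3 + z^2 + 1).
Factor degrees with multiplicity: 1 + 3 = 4.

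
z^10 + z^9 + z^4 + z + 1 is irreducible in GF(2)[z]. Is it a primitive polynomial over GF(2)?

Write f(z) = z^10 + z^9 + z^4 + z + 1.
|GF(2^10)^×| = 2^10 − 1 = 1023. Prime factorization: 1023 = 3·11·31.
f is primitive ⇔ z has order 1023 in GF(2)[z]/(f), i.e. z^(1023/q) ≠ 1 for each prime q | 1023.
z^(341) mod f = z^8 + z^6 + z^3 + z^2 + z.
z^(93) mod f = z^9 + z^8 + z^6 + z^5 + z^2 + 1.
z^(33) mod f = z^9 + z^8 + z^6 + z^4 + z^2 + z + 1.
None equal 1, so z has full order 1023; f is primitive.

Yes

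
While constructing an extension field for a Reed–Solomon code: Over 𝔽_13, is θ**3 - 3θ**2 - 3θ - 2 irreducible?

Write m(θ) = θ**3 - 3θ**2 - 3θ - 2.
Check each element of 𝔽_13 for a root: m(0)=11, m(1)=6, m(2)=1, m(3)=2, m(4)=2, m(5)=7, m(6)=10, m(7)=4, m(8)=8, m(9)=2, m(10)=5, m(11)=10, m(12)=10.
No roots. A degree-3 polynomial over a field with no linear factor is irreducible.

Yes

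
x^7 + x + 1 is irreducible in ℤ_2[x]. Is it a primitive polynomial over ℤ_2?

Write f(x) = x^7 + x + 1.
|GF(2^7)^×| = 2^7 − 1 = 127. Prime factorization: 127 = 127.
f is primitive ⇔ x has order 127 in GF(2)[x]/(f), i.e. x^(127/q) ≠ 1 for each prime q | 127.
x^(1) mod f = x.
None equal 1, so x has full order 127; f is primitive.

Yes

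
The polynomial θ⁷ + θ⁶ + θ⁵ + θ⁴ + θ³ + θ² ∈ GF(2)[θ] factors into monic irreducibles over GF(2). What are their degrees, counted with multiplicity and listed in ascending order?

1, 1, 1, 2, 2

Write g(θ) = θ⁷ + θ⁶ + θ⁵ + θ⁴ + θ³ + θ².
Roots in GF(2): g(0) = 0 → root; g(1) = 0 → root.
Linear factors from roots: (θ), (θ + 1).
Complete factorization: g(θ) = (θ + 1)·(θ)^2·(θ² + θ + 1)^2.
Factor degrees with multiplicity: 1 + 1 + 1 + 2 + 2 = 7.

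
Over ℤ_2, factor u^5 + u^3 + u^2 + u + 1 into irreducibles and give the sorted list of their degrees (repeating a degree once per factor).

5

Write h(u) = u^5 + u^3 + u^2 + u + 1.
Roots in ℤ_2: h(0) = 1; h(1) = 1.
Complete factorization: h(u) = (u^5 + u^3 + u^2 + u + 1).
Factor degrees with multiplicity: 5 = 5.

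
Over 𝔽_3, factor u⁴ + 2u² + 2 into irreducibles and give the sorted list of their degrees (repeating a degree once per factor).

Write h(u) = u⁴ + 2u² + 2.
Roots in 𝔽_3: h(0) = 2; h(1) = 2; h(2) = 2.
Complete factorization: h(u) = (u⁴ + 2u² + 2).
Factor degrees with multiplicity: 4 = 4.

4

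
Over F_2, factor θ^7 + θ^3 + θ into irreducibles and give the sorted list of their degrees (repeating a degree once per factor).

Write g(θ) = θ^7 + θ^3 + θ.
Roots in F_2: g(0) = 0 → root; g(1) = 1.
Linear factors from roots: (θ).
Complete factorization: g(θ) = (θ)·(θ^3 + θ + 1)^2.
Factor degrees with multiplicity: 1 + 3 + 3 = 7.

1, 3, 3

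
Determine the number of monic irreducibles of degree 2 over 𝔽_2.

1

By the necklace-counting formula, N_2(2) = (1/2) Σ_{d|2} μ(2/d)·2^d.
Divisors of 2: 1, 2; μ(2/d) for each: -1, 1.
Σ = − 2^1 + 2^2 = 2.
N = 2/2 = 1.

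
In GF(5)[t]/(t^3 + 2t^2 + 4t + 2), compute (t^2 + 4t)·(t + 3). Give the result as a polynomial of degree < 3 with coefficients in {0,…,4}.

3t + 3

Multiply in GF(5)[t]: (t^2 + 4t)·(t + 3) = t^3 + 2t^2 + 2t.
Reduce using t^3 ≡ 3t^2 + t + 3 (mod t^3 + 2t^2 + 4t + 2).
Reduced: 3t + 3.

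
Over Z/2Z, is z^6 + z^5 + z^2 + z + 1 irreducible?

Yes

Write f(z) = z^6 + z^5 + z^2 + z + 1.
Check for roots in Z/2Z: f(0) = 1; f(1) = 1.
No roots, so no linear factors.
Monic irreducibles of degree 2 over GF(2): z^2 + z + 1.
None of them divide f (all give nonzero remainder).
Monic irreducibles of degree 3 over GF(2): z^3 + z + 1, z^3 + z^2 + 1.
None of them divide f (all give nonzero remainder).
No irreducible factor of degree ≤ 3 exists, so f is irreducible over GF(2).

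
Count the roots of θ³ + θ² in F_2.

2

Write h(θ) = θ³ + θ².
Evaluate at each of the 2 elements of F_2:
h(0) = 0 → root; h(1) = 0 → root.
Roots: {0, 1}.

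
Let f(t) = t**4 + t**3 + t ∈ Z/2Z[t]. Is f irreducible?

Check for roots in Z/2Z: f(0) = 0 → root; f(1) = 1.
f(0) = 0, so (t) divides f(t); f is reducible.

No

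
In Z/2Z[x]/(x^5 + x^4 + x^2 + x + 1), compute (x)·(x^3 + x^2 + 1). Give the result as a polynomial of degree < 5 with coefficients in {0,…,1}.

x^4 + x^3 + x

Multiply in Z/2Z[x]: (x)·(x^3 + x^2 + 1) = x^4 + x^3 + x.
Reduced: x^4 + x^3 + x.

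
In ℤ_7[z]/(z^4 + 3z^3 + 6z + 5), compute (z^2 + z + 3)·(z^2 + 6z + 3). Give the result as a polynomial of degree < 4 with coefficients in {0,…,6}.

4z^3 + 5z^2 + z + 4

Multiply in ℤ_7[z]: (z^2 + z + 3)·(z^2 + 6z + 3) = z^4 + 5z^2 + 2.
Reduce using z^4 ≡ 4z^3 + z + 2 (mod z^4 + 3z^3 + 6z + 5).
Reduced: 4z^3 + 5z^2 + z + 4.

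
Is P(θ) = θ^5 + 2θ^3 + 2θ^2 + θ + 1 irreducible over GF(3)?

Check for roots in GF(3): P(0) = 1; P(1) = 1; P(2) = 2.
No roots, so no linear factors.
Monic irreducibles of degree 2 over GF(3): θ^2 + 1, θ^2 + θ + 2, θ^2 + 2θ + 2.
None of them divide P (all give nonzero remainder).
No irreducible factor of degree ≤ 2 exists, so P is irreducible over GF(3).

Yes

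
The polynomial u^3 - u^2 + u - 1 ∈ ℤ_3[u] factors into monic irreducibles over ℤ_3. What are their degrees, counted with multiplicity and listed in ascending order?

Write f(u) = u^3 - u^2 + u - 1.
Roots in ℤ_3: f(0) = 2; f(1) = 0 → root; f(2) = 2.
Linear factors from roots: (u - 1).
Complete factorization: f(u) = (u - 1)·(u^2 + 1).
Factor degrees with multiplicity: 1 + 2 = 3.

1, 2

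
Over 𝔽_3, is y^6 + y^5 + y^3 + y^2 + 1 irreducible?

Write f(y) = y^6 + y^5 + y^3 + y^2 + 1.
Check for roots in 𝔽_3: f(0) = 1; f(1) = 2; f(2) = 1.
No roots, so no linear factors.
Monic irreducibles of degree 2 over GF(3): y^2 + 1, y^2 + y + 2, y^2 + 2y + 2.
None of them divide f (all give nonzero remainder).
Degree-3 irreducible divisors: test the 8 monic irreducibles of degree 3 over GF(3).
None of them divide f (all give nonzero remainder).
No irreducible factor of degree ≤ 3 exists, so f is irreducible over GF(3).

Yes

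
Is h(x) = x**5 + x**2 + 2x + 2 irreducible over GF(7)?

Check for roots in GF(7): h(0) = 2; h(1) = 6; h(2) = 0 → root; h(3) = 1; h(4) = 0 → root; h(5) = 5; h(6) = 0 → root.
h(2) = 0, so (x − 2) divides h(x); h is reducible.

No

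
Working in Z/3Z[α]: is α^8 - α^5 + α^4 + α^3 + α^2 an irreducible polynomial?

No

Write f(α) = α^8 - α^5 + α^4 + α^3 + α^2.
Check for roots in Z/3Z: f(0) = 0 → root; f(1) = 0 → root; f(2) = 0 → root.
f(0) = 0, so (α) divides f(α); f is reducible.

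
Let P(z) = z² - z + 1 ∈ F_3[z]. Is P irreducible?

No

Check for roots in F_3: P(0) = 1; P(1) = 1; P(2) = 0 → root.
P(2) = 0, so (z − 2) divides P(z); P is reducible.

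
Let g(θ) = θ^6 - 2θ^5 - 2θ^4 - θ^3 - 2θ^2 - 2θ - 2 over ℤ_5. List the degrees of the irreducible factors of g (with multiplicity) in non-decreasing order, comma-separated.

1, 1, 2, 2

Roots in ℤ_5: g(0) = 3; g(1) = 0 → root; g(2) = 1; g(3) = 3; g(4) = 0 → root.
Linear factors from roots: (θ - 1), (θ + 1).
Complete factorization: g(θ) = (θ + 1)·(θ - 1)·(θ^2 - θ + 1)·(θ^2 - θ + 2).
Factor degrees with multiplicity: 1 + 1 + 2 + 2 = 6.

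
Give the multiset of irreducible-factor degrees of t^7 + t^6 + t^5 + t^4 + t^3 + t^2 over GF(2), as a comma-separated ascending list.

Write g(t) = t^7 + t^6 + t^5 + t^4 + t^3 + t^2.
Roots in GF(2): g(0) = 0 → root; g(1) = 0 → root.
Linear factors from roots: (t), (t + 1).
Complete factorization: g(t) = (t + 1)·(t)^2·(t^2 + t + 1)^2.
Factor degrees with multiplicity: 1 + 1 + 1 + 2 + 2 = 7.

1, 1, 1, 2, 2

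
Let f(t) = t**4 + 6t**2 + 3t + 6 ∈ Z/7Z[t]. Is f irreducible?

Yes

Check for roots in Z/7Z: f(0) = 6; f(1) = 2; f(2) = 3; f(3) = 3; f(4) = 6; f(5) = 5; f(6) = 3.
No roots, so no linear factors.
Degree-2 irreducible divisors: test the 21 monic irreducibles of degree 2 over GF(7).
None of them divide f (all give nonzero remainder).
No irreducible factor of degree ≤ 2 exists, so f is irreducible over GF(7).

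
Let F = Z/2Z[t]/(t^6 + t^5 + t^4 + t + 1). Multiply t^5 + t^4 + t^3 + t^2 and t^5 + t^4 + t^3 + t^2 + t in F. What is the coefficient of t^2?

Multiply in Z/2Z[t]: (t^5 + t^4 + t^3 + t^2)·(t^5 + t^4 + t^3 + t^2 + t) = t^10 + t^8 + t^5 + t^3.
Reduce using t^6 ≡ t^5 + t^4 + t + 1 (mod t^6 + t^5 + t^4 + t + 1).
Reduced: t^5 + t^4 + t^3 + t^2 + t + 1.

1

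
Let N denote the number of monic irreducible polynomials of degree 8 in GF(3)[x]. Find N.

810

Gauss's count: N_{3}(8) = (1/8) Σ_{d|8} μ(8/d)·3^d.
Divisors of 8: 1, 2, 4, 8; μ(8/d) for each: 0, 0, -1, 1.
Σ = − 3^4 + 3^8 = 6480.
N = 6480/8 = 810.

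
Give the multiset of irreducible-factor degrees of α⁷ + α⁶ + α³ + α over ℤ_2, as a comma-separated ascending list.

1, 1, 2, 3

Write f(α) = α⁷ + α⁶ + α³ + α.
Roots in ℤ_2: f(0) = 0 → root; f(1) = 0 → root.
Linear factors from roots: (α), (α + 1).
Complete factorization: f(α) = (α)·(α + 1)·(α² + α + 1)·(α³ + α² + 1).
Factor degrees with multiplicity: 1 + 1 + 2 + 3 = 7.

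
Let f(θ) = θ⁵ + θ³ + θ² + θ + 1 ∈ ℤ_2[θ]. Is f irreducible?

Yes

Check for roots in ℤ_2: f(0) = 1; f(1) = 1.
No roots, so no linear factors.
Monic irreducibles of degree 2 over GF(2): θ² + θ + 1.
None of them divide f (all give nonzero remainder).
No irreducible factor of degree ≤ 2 exists, so f is irreducible over GF(2).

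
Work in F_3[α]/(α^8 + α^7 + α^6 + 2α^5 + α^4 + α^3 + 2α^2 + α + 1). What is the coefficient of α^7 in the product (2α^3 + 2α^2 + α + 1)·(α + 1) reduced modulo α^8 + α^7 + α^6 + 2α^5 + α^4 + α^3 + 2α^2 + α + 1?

Multiply in F_3[α]: (2α^3 + 2α^2 + α + 1)·(α + 1) = 2α^4 + α^3 + 2α + 1.
Reduced: 2α^4 + α^3 + 2α + 1.

0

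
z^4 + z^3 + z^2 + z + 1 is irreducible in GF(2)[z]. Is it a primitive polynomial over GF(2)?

Write f(z) = z^4 + z^3 + z^2 + z + 1.
|GF(2^4)^×| = 2^4 − 1 = 15. Prime factorization: 15 = 3·5.
f is primitive ⇔ z has order 15 in GF(2)[z]/(f), i.e. z^(15/q) ≠ 1 for each prime q | 15.
z^(5) mod f = 1
z^(3) mod f = z^3.
Since z^(5) = 1, the order of z divides 5 < 15; not primitive.

No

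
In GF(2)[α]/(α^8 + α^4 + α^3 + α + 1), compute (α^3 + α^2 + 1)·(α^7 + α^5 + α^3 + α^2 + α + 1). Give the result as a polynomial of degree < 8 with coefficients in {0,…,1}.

Multiply in GF(2)[α]: (α^3 + α^2 + 1)·(α^7 + α^5 + α^3 + α^2 + α + 1) = α^10 + α^9 + α^8 + α^6 + α^5 + α^3 + α + 1.
Reduce using α^8 ≡ α^4 + α^3 + α + 1 (mod α^8 + α^4 + α^3 + α + 1).
Reduced: α^5 + α^3 + α.

α^5 + α^3 + α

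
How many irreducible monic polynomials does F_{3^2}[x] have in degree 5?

11808

By the necklace-counting formula, N_9(5) = (1/5) Σ_{d|5} μ(5/d)·9^d.
Divisors of 5: 1, 5; μ(5/d) for each: -1, 1.
Σ = − 9^1 + 9^5 = 59040.
N = 59040/5 = 11808.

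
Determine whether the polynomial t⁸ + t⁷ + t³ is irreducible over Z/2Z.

No

Write m(t) = t⁸ + t⁷ + t³.
Check for roots in Z/2Z: m(0) = 0 → root; m(1) = 1.
m(0) = 0, so (t) divides m(t); m is reducible.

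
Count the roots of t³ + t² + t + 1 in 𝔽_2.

1

Write h(t) = t³ + t² + t + 1.
Evaluate at each of the 2 elements of 𝔽_2:
h(0) = 1; h(1) = 0 → root.
Roots: {1}.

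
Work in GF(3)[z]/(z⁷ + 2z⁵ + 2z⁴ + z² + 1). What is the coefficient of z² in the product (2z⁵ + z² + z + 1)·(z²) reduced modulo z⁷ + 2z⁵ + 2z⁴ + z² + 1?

2

Multiply in GF(3)[z]: (2z⁵ + z² + z + 1)·(z²) = 2z⁷ + z⁴ + z³ + z².
Reduce using z⁷ ≡ z⁵ + z⁴ + 2z² + 2 (mod z⁷ + 2z⁵ + 2z⁴ + z² + 1).
Reduced: 2z⁵ + z³ + 2z² + 1.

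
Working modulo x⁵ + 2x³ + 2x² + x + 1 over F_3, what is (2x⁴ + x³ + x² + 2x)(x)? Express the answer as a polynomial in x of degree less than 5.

x^4 + x^2 + x + 1

Multiply in F_3[x]: (2x⁴ + x³ + x² + 2x)·(x) = 2x⁵ + x⁴ + x³ + 2x².
Reduce using x⁵ ≡ x³ + x² + 2x + 2 (mod x⁵ + 2x³ + 2x² + x + 1).
Reduced: x⁴ + x² + x + 1.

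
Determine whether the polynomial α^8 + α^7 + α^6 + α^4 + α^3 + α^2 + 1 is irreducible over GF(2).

Write m(α) = α^8 + α^7 + α^6 + α^4 + α^3 + α^2 + 1.
Check for roots in GF(2): m(0) = 1; m(1) = 1.
No roots, so no linear factors.
Monic irreducibles of degree 2 over GF(2): α^2 + α + 1.
None of them divide m (all give nonzero remainder).
Monic irreducibles of degree 3 over GF(2): α^3 + α + 1, α^3 + α^2 + 1.
None of them divide m (all give nonzero remainder).
Monic irreducibles of degree 4 over GF(2): α^4 + α + 1, α^4 + α^3 + 1, α^4 + α^3 + α^2 + α + 1.
None of them divide m (all give nonzero remainder).
No irreducible factor of degree ≤ 4 exists, so m is irreducible over GF(2).

Yes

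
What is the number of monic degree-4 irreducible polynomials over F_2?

3

x^(2^4) − x is the product of all monic irreducibles of degree dividing 4; Möbius inversion gives N = (1/4) Σ μ(4/d)·2^d.
Divisors of 4: 1, 2, 4; μ(4/d) for each: 0, -1, 1.
Σ = − 2^2 + 2^4 = 12.
N = 12/4 = 3.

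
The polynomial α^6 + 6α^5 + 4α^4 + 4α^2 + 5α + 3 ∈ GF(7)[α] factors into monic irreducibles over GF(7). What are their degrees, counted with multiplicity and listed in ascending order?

6

Write h(α) = α^6 + 6α^5 + 4α^4 + 4α^2 + 5α + 3.
Complete factorization: h(α) = (α^6 + 6α^5 + 4α^4 + 4α^2 + 5α + 3).
Factor degrees with multiplicity: 6 = 6.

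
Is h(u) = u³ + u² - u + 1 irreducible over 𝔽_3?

Check for roots in 𝔽_3: h(0) = 1; h(1) = 2; h(2) = 2.
No roots. A degree-3 polynomial over a field with no linear factor is irreducible.

Yes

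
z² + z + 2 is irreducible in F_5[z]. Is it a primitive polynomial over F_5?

Write f(z) = z² + z + 2.
|GF(5^2)^×| = 5^2 − 1 = 24. Prime factorization: 24 = 2^3·3.
f is primitive ⇔ z has order 24 in GF(5)[z]/(f), i.e. z^(24/q) ≠ 1 for each prime q | 24.
z^(12) mod f = 4.
z^(8) mod f = 3z + 1.
None equal 1, so z has full order 24; f is primitive.

Yes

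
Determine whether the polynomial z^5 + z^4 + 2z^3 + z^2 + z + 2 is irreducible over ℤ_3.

Write g(z) = z^5 + z^4 + 2z^3 + z^2 + z + 2.
Check for roots in ℤ_3: g(0) = 2; g(1) = 2; g(2) = 0 → root.
g(2) = 0, so (z − 2) divides g(z); g is reducible.

No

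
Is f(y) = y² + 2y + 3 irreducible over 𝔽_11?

Check each element of 𝔽_11 for a root: f(0)=3, f(1)=6, f(2)=0, f(3)=7, f(4)=5, f(5)=5, f(6)=7, f(7)=0, f(8)=6, f(9)=3, f(10)=2.
f(2) = 0, so (y − 2) divides f(y); f is reducible.

No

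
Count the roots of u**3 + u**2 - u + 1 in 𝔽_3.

0

Write h(u) = u**3 + u**2 - u + 1.
Evaluate at each of the 3 elements of 𝔽_3:
h(0) = 1; h(1) = 2; h(2) = 2.
No element is a root.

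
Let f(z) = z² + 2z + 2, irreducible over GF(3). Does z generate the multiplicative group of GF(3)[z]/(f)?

|GF(3^2)^×| = 3^2 − 1 = 8. Prime factorization: 8 = 2^3.
f is primitive ⇔ z has order 8 in GF(3)[z]/(f), i.e. z^(8/q) ≠ 1 for each prime q | 8.
z^(4) mod f = 2.
None equal 1, so z has full order 8; f is primitive.

Yes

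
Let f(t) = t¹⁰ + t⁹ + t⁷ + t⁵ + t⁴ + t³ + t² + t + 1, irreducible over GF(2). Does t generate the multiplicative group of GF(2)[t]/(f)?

|GF(2^10)^×| = 2^10 − 1 = 1023. Prime factorization: 1023 = 3·11·31.
f is primitive ⇔ t has order 1023 in GF(2)[t]/(f), i.e. t^(1023/q) ≠ 1 for each prime q | 1023.
t^(341) mod f = 1
t^(93) mod f = t⁹ + t⁸ + t⁶ + t⁵.
t^(33) mod f = t⁹ + t⁸ + t⁷ + t⁶ + t⁴ + t³ + t.
Since t^(341) = 1, the order of t divides 341 < 1023; not primitive.

No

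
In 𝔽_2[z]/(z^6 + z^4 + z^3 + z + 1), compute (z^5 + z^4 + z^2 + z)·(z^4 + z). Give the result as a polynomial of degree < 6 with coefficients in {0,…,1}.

Multiply in 𝔽_2[z]: (z^5 + z^4 + z^2 + z)·(z^4 + z) = z^9 + z^8 + z^3 + z^2.
Reduce using z^6 ≡ z^4 + z^3 + z + 1 (mod z^6 + z^4 + z^3 + z + 1).
Reduced: z^3 + z^2 + z.

z^3 + z^2 + z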